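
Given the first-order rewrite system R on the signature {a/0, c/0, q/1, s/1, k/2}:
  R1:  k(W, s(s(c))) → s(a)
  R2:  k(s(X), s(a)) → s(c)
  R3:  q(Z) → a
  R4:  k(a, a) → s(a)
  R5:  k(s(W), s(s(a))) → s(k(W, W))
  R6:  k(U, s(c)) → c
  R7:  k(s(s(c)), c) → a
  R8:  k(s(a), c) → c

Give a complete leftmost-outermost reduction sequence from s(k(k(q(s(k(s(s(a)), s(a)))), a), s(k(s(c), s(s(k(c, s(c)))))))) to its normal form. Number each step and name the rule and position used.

s(s(s(a)))

1. s(k(k(q(s(k(s(s(a)), s(a)))), a), s(k(s(c), s(s(k(c, s(c))))))))  →  s(k(k(a, a), s(k(s(c), s(s(k(c, s(c))))))))   [R3 at 1.1.1]
2. s(k(k(a, a), s(k(s(c), s(s(k(c, s(c))))))))  →  s(k(s(a), s(k(s(c), s(s(k(c, s(c))))))))   [R4 at 1.1]
3. s(k(s(a), s(k(s(c), s(s(k(c, s(c))))))))  →  s(k(s(a), s(k(s(c), s(s(c))))))   [R6 at 1.2.1.2.1.1]
4. s(k(s(a), s(k(s(c), s(s(c))))))  →  s(k(s(a), s(s(a))))   [R1 at 1.2.1]
5. s(k(s(a), s(s(a))))  →  s(s(k(a, a)))   [R5 at 1]
6. s(s(k(a, a)))  →  s(s(s(a)))   [R4 at 1.1]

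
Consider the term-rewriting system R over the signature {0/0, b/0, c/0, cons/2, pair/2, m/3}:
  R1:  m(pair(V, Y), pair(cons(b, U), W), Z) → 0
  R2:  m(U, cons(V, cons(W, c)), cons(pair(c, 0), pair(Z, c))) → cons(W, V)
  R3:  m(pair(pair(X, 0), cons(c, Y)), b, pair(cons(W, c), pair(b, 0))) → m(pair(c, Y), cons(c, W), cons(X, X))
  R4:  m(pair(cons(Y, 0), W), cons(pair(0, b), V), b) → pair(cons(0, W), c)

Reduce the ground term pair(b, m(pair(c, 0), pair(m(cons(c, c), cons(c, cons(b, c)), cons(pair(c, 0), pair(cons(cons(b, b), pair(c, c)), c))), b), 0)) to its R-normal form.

pair(b, 0)

1. pair(b, m(pair(c, 0), pair(m(cons(c, c), cons(c, cons(b, c)), cons(pair(c, 0), pair(cons(cons(b, b), pair(c, c)), c))), b), 0))  →  pair(b, m(pair(c, 0), pair(cons(b, c), b), 0))   [R2 at 2.2.1]
2. pair(b, m(pair(c, 0), pair(cons(b, c), b), 0))  →  pair(b, 0)   [R1 at 2]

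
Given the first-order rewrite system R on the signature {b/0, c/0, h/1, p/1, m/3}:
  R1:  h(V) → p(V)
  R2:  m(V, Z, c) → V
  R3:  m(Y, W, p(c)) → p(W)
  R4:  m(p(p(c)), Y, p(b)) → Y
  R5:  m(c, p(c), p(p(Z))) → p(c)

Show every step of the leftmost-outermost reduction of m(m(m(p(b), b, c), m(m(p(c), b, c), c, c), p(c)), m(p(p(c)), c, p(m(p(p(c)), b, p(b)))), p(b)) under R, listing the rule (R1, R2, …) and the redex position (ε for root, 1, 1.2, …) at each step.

c

1. m(m(m(p(b), b, c), m(m(p(c), b, c), c, c), p(c)), m(p(p(c)), c, p(m(p(p(c)), b, p(b)))), p(b))  →  m(p(m(m(p(c), b, c), c, c)), m(p(p(c)), c, p(m(p(p(c)), b, p(b)))), p(b))   [R3 at 1]
2. m(p(m(m(p(c), b, c), c, c)), m(p(p(c)), c, p(m(p(p(c)), b, p(b)))), p(b))  →  m(p(m(p(c), b, c)), m(p(p(c)), c, p(m(p(p(c)), b, p(b)))), p(b))   [R2 at 1.1]
3. m(p(m(p(c), b, c)), m(p(p(c)), c, p(m(p(p(c)), b, p(b)))), p(b))  →  m(p(p(c)), m(p(p(c)), c, p(m(p(p(c)), b, p(b)))), p(b))   [R2 at 1.1]
4. m(p(p(c)), m(p(p(c)), c, p(m(p(p(c)), b, p(b)))), p(b))  →  m(p(p(c)), c, p(m(p(p(c)), b, p(b))))   [R4 at ε]
5. m(p(p(c)), c, p(m(p(p(c)), b, p(b))))  →  m(p(p(c)), c, p(b))   [R4 at 3.1]
6. m(p(p(c)), c, p(b))  →  c   [R4 at ε]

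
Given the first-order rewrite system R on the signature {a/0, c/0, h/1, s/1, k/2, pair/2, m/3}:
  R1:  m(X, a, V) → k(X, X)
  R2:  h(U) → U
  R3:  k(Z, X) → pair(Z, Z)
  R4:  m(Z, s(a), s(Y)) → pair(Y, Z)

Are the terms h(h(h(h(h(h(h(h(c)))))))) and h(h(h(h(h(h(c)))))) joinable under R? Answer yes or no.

yes — NF(t₁) = c, NF(t₂) = c

Reduce t₁ = h(h(h(h(h(h(h(h(c)))))))):
1. h(h(h(h(h(h(h(h(c))))))))  →  h(h(h(h(h(h(h(c)))))))   [R2 at ε]
2. h(h(h(h(h(h(h(c)))))))  →  h(h(h(h(h(h(c))))))   [R2 at ε]
3. h(h(h(h(h(h(c))))))  →  h(h(h(h(h(c)))))   [R2 at ε]
4. h(h(h(h(h(c)))))  →  h(h(h(h(c))))   [R2 at ε]
5. h(h(h(h(c))))  →  h(h(h(c)))   [R2 at ε]
6. h(h(h(c)))  →  h(h(c))   [R2 at ε]
7. h(h(c))  →  h(c)   [R2 at ε]
8. h(c)  →  c   [R2 at ε]

Reduce t₂ = h(h(h(h(h(h(c)))))):
1. h(h(h(h(h(h(c))))))  →  h(h(h(h(h(c)))))   [R2 at ε]
2. h(h(h(h(h(c)))))  →  h(h(h(h(c))))   [R2 at ε]
3. h(h(h(h(c))))  →  h(h(h(c)))   [R2 at ε]
4. h(h(h(c)))  →  h(h(c))   [R2 at ε]
5. h(h(c))  →  h(c)   [R2 at ε]
6. h(c)  →  c   [R2 at ε]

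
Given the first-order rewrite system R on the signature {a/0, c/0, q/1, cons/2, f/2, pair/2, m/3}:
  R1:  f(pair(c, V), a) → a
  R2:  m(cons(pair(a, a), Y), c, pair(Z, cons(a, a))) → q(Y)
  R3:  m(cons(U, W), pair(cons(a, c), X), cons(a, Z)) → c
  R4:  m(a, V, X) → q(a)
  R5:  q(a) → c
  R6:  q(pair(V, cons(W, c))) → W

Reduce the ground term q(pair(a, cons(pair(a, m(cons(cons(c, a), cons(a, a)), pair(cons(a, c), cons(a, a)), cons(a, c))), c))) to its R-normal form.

1. q(pair(a, cons(pair(a, m(cons(cons(c, a), cons(a, a)), pair(cons(a, c), cons(a, a)), cons(a, c))), c)))  →  pair(a, m(cons(cons(c, a), cons(a, a)), pair(cons(a, c), cons(a, a)), cons(a, c)))   [R6 at ε]
2. pair(a, m(cons(cons(c, a), cons(a, a)), pair(cons(a, c), cons(a, a)), cons(a, c)))  →  pair(a, c)   [R3 at 2]

pair(a, c)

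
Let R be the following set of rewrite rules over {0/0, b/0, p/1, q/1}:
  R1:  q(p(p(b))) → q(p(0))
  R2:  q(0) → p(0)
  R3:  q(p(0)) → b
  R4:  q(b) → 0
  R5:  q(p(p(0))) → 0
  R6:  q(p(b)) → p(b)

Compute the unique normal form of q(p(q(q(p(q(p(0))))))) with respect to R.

b

1. q(p(q(q(p(q(p(0)))))))  →  q(p(q(q(p(b)))))   [R3 at 1.1.1.1.1]
2. q(p(q(q(p(b)))))  →  q(p(q(p(b))))   [R6 at 1.1.1]
3. q(p(q(p(b))))  →  q(p(p(b)))   [R6 at 1.1]
4. q(p(p(b)))  →  q(p(0))   [R1 at ε]
5. q(p(0))  →  b   [R3 at ε]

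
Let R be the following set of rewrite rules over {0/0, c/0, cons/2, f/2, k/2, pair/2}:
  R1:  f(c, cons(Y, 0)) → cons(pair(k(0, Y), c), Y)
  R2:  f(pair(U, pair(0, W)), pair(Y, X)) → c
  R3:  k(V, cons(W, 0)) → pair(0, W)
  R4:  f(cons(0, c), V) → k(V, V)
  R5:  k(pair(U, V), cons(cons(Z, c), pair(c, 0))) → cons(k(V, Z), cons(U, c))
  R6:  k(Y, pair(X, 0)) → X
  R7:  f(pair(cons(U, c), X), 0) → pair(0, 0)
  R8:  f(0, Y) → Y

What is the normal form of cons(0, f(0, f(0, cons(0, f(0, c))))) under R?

1. cons(0, f(0, f(0, cons(0, f(0, c)))))  →  cons(0, f(0, cons(0, f(0, c))))   [R8 at 2]
2. cons(0, f(0, cons(0, f(0, c))))  →  cons(0, cons(0, f(0, c)))   [R8 at 2]
3. cons(0, cons(0, f(0, c)))  →  cons(0, cons(0, c))   [R8 at 2.2]

cons(0, cons(0, c))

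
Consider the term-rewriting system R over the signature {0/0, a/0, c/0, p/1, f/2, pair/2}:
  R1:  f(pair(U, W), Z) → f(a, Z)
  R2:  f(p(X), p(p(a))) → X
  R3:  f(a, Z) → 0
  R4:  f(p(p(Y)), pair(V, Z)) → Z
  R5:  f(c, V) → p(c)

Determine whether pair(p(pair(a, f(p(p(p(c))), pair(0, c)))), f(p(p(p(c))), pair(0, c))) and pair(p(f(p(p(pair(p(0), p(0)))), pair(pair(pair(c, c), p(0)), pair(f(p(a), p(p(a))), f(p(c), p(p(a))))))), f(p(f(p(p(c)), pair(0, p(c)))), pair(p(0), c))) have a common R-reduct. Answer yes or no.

yes — NF(t₁) = pair(p(pair(a, c)), c), NF(t₂) = pair(p(pair(a, c)), c)

Reduce t₁ = pair(p(pair(a, f(p(p(p(c))), pair(0, c)))), f(p(p(p(c))), pair(0, c))):
1. pair(p(pair(a, f(p(p(p(c))), pair(0, c)))), f(p(p(p(c))), pair(0, c)))  →  pair(p(pair(a, c)), f(p(p(p(c))), pair(0, c)))   [R4 at 1.1.2]
2. pair(p(pair(a, c)), f(p(p(p(c))), pair(0, c)))  →  pair(p(pair(a, c)), c)   [R4 at 2]

Reduce t₂ = pair(p(f(p(p(pair(p(0), p(0)))), pair(pair(pair(c, c), p(0)), pair(f(p(a), p(p(a))), f(p(c), p(p(a))))))), f(p(f(p(p(c)), pair(0, p(c)))), pair(p(0), c))):
1. pair(p(f(p(p(pair(p(0), p(0)))), pair(pair(pair(c, c), p(0)), pair(f(p(a), p(p(a))), f(p(c), p(p(a))))))), f(p(f(p(p(c)), pair(0, p(c)))), pair(p(0), c)))  →  pair(p(pair(f(p(a), p(p(a))), f(p(c), p(p(a))))), f(p(f(p(p(c)), pair(0, p(c)))), pair(p(0), c)))   [R4 at 1.1]
2. pair(p(pair(f(p(a), p(p(a))), f(p(c), p(p(a))))), f(p(f(p(p(c)), pair(0, p(c)))), pair(p(0), c)))  →  pair(p(pair(a, f(p(c), p(p(a))))), f(p(f(p(p(c)), pair(0, p(c)))), pair(p(0), c)))   [R2 at 1.1.1]
3. pair(p(pair(a, f(p(c), p(p(a))))), f(p(f(p(p(c)), pair(0, p(c)))), pair(p(0), c)))  →  pair(p(pair(a, c)), f(p(f(p(p(c)), pair(0, p(c)))), pair(p(0), c)))   [R2 at 1.1.2]
4. pair(p(pair(a, c)), f(p(f(p(p(c)), pair(0, p(c)))), pair(p(0), c)))  →  pair(p(pair(a, c)), f(p(p(c)), pair(p(0), c)))   [R4 at 2.1.1]
5. pair(p(pair(a, c)), f(p(p(c)), pair(p(0), c)))  →  pair(p(pair(a, c)), c)   [R4 at 2]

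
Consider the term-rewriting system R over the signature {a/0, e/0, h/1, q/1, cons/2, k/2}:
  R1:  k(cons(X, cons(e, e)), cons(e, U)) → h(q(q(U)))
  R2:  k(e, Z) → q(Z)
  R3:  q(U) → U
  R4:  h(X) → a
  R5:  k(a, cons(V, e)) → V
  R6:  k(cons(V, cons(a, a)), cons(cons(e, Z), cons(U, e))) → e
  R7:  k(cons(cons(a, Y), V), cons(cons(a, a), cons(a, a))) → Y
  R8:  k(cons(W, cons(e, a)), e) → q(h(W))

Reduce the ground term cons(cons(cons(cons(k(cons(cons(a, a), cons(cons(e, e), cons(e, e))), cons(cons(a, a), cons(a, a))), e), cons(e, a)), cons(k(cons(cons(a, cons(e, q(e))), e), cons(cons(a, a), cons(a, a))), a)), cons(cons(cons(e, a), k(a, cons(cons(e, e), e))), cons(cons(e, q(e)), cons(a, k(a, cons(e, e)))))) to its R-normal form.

1. cons(cons(cons(cons(k(cons(cons(a, a), cons(cons(e, e), cons(e, e))), cons(cons(a, a), cons(a, a))), e), cons(e, a)), cons(k(cons(cons(a, cons(e, q(e))), e), cons(cons(a, a), cons(a, a))), a)), cons(cons(cons(e, a), k(a, cons(cons(e, e), e))), cons(cons(e, q(e)), cons(a, k(a, cons(e, e))))))  →  cons(cons(cons(cons(a, e), cons(e, a)), cons(k(cons(cons(a, cons(e, q(e))), e), cons(cons(a, a), cons(a, a))), a)), cons(cons(cons(e, a), k(a, cons(cons(e, e), e))), cons(cons(e, q(e)), cons(a, k(a, cons(e, e))))))   [R7 at 1.1.1.1]
2. cons(cons(cons(cons(a, e), cons(e, a)), cons(k(cons(cons(a, cons(e, q(e))), e), cons(cons(a, a), cons(a, a))), a)), cons(cons(cons(e, a), k(a, cons(cons(e, e), e))), cons(cons(e, q(e)), cons(a, k(a, cons(e, e))))))  →  cons(cons(cons(cons(a, e), cons(e, a)), cons(cons(e, q(e)), a)), cons(cons(cons(e, a), k(a, cons(cons(e, e), e))), cons(cons(e, q(e)), cons(a, k(a, cons(e, e))))))   [R7 at 1.2.1]
3. cons(cons(cons(cons(a, e), cons(e, a)), cons(cons(e, q(e)), a)), cons(cons(cons(e, a), k(a, cons(cons(e, e), e))), cons(cons(e, q(e)), cons(a, k(a, cons(e, e))))))  →  cons(cons(cons(cons(a, e), cons(e, a)), cons(cons(e, e), a)), cons(cons(cons(e, a), k(a, cons(cons(e, e), e))), cons(cons(e, q(e)), cons(a, k(a, cons(e, e))))))   [R3 at 1.2.1.2]
4. cons(cons(cons(cons(a, e), cons(e, a)), cons(cons(e, e), a)), cons(cons(cons(e, a), k(a, cons(cons(e, e), e))), cons(cons(e, q(e)), cons(a, k(a, cons(e, e))))))  →  cons(cons(cons(cons(a, e), cons(e, a)), cons(cons(e, e), a)), cons(cons(cons(e, a), cons(e, e)), cons(cons(e, q(e)), cons(a, k(a, cons(e, e))))))   [R5 at 2.1.2]
5. cons(cons(cons(cons(a, e), cons(e, a)), cons(cons(e, e), a)), cons(cons(cons(e, a), cons(e, e)), cons(cons(e, q(e)), cons(a, k(a, cons(e, e))))))  →  cons(cons(cons(cons(a, e), cons(e, a)), cons(cons(e, e), a)), cons(cons(cons(e, a), cons(e, e)), cons(cons(e, e), cons(a, k(a, cons(e, e))))))   [R3 at 2.2.1.2]
6. cons(cons(cons(cons(a, e), cons(e, a)), cons(cons(e, e), a)), cons(cons(cons(e, a), cons(e, e)), cons(cons(e, e), cons(a, k(a, cons(e, e))))))  →  cons(cons(cons(cons(a, e), cons(e, a)), cons(cons(e, e), a)), cons(cons(cons(e, a), cons(e, e)), cons(cons(e, e), cons(a, e))))   [R5 at 2.2.2.2]

cons(cons(cons(cons(a, e), cons(e, a)), cons(cons(e, e), a)), cons(cons(cons(e, a), cons(e, e)), cons(cons(e, e), cons(a, e))))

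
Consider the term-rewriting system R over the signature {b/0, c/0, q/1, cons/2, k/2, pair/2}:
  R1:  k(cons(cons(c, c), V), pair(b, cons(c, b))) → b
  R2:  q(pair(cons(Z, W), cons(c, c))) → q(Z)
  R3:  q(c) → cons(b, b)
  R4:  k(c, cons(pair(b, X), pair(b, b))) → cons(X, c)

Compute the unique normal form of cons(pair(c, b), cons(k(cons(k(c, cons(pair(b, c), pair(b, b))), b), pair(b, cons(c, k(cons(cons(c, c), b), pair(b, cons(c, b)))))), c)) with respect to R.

1. cons(pair(c, b), cons(k(cons(k(c, cons(pair(b, c), pair(b, b))), b), pair(b, cons(c, k(cons(cons(c, c), b), pair(b, cons(c, b)))))), c))  →  cons(pair(c, b), cons(k(cons(cons(c, c), b), pair(b, cons(c, k(cons(cons(c, c), b), pair(b, cons(c, b)))))), c))   [R4 at 2.1.1.1]
2. cons(pair(c, b), cons(k(cons(cons(c, c), b), pair(b, cons(c, k(cons(cons(c, c), b), pair(b, cons(c, b)))))), c))  →  cons(pair(c, b), cons(k(cons(cons(c, c), b), pair(b, cons(c, b))), c))   [R1 at 2.1.2.2.2]
3. cons(pair(c, b), cons(k(cons(cons(c, c), b), pair(b, cons(c, b))), c))  →  cons(pair(c, b), cons(b, c))   [R1 at 2.1]

cons(pair(c, b), cons(b, c))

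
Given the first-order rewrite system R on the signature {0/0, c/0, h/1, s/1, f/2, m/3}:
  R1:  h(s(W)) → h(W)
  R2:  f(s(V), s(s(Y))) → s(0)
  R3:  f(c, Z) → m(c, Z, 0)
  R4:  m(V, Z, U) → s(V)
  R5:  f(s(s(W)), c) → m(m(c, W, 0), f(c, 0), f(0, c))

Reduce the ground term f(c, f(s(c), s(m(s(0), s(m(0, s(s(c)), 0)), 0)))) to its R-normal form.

s(c)

1. f(c, f(s(c), s(m(s(0), s(m(0, s(s(c)), 0)), 0))))  →  m(c, f(s(c), s(m(s(0), s(m(0, s(s(c)), 0)), 0))), 0)   [R3 at ε]
2. m(c, f(s(c), s(m(s(0), s(m(0, s(s(c)), 0)), 0))), 0)  →  s(c)   [R4 at ε]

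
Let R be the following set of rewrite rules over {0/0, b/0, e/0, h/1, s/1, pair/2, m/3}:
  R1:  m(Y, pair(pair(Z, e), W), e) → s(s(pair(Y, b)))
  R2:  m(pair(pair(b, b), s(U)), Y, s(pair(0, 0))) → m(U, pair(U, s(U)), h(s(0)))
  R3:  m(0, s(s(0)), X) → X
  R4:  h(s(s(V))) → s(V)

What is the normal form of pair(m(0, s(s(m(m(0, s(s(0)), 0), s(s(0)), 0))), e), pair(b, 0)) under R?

pair(e, pair(b, 0))

1. pair(m(0, s(s(m(m(0, s(s(0)), 0), s(s(0)), 0))), e), pair(b, 0))  →  pair(m(0, s(s(m(0, s(s(0)), 0))), e), pair(b, 0))   [R3 at 1.2.1.1.1]
2. pair(m(0, s(s(m(0, s(s(0)), 0))), e), pair(b, 0))  →  pair(m(0, s(s(0)), e), pair(b, 0))   [R3 at 1.2.1.1]
3. pair(m(0, s(s(0)), e), pair(b, 0))  →  pair(e, pair(b, 0))   [R3 at 1]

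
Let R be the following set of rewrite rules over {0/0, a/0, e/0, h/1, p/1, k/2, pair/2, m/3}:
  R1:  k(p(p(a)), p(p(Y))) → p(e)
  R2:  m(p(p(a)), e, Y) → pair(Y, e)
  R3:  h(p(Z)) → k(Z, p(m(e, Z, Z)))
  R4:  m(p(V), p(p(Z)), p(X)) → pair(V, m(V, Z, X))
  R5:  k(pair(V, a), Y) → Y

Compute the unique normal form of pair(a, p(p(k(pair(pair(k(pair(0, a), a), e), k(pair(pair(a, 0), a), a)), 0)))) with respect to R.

pair(a, p(p(0)))

1. pair(a, p(p(k(pair(pair(k(pair(0, a), a), e), k(pair(pair(a, 0), a), a)), 0))))  →  pair(a, p(p(k(pair(pair(a, e), k(pair(pair(a, 0), a), a)), 0))))   [R5 at 2.1.1.1.1.1]
2. pair(a, p(p(k(pair(pair(a, e), k(pair(pair(a, 0), a), a)), 0))))  →  pair(a, p(p(k(pair(pair(a, e), a), 0))))   [R5 at 2.1.1.1.2]
3. pair(a, p(p(k(pair(pair(a, e), a), 0))))  →  pair(a, p(p(0)))   [R5 at 2.1.1]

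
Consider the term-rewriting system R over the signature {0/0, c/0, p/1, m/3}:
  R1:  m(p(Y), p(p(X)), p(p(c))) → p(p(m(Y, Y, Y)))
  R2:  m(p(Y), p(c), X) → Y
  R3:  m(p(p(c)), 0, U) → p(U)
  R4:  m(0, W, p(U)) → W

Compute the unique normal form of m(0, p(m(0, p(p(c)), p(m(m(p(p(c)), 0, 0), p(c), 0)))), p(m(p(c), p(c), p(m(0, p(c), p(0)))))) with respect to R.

p(p(p(c)))

1. m(0, p(m(0, p(p(c)), p(m(m(p(p(c)), 0, 0), p(c), 0)))), p(m(p(c), p(c), p(m(0, p(c), p(0))))))  →  p(m(0, p(p(c)), p(m(m(p(p(c)), 0, 0), p(c), 0))))   [R4 at ε]
2. p(m(0, p(p(c)), p(m(m(p(p(c)), 0, 0), p(c), 0))))  →  p(p(p(c)))   [R4 at 1]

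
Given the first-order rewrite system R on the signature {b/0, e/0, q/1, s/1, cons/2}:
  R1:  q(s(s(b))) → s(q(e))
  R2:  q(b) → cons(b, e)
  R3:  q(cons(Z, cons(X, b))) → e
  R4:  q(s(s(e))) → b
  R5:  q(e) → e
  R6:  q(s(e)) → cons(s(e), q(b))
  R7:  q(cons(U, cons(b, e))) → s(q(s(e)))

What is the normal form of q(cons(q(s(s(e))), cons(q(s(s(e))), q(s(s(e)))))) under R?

1. q(cons(q(s(s(e))), cons(q(s(s(e))), q(s(s(e))))))  →  q(cons(b, cons(q(s(s(e))), q(s(s(e))))))   [R4 at 1.1]
2. q(cons(b, cons(q(s(s(e))), q(s(s(e))))))  →  q(cons(b, cons(b, q(s(s(e))))))   [R4 at 1.2.1]
3. q(cons(b, cons(b, q(s(s(e))))))  →  q(cons(b, cons(b, b)))   [R4 at 1.2.2]
4. q(cons(b, cons(b, b)))  →  e   [R3 at ε]

e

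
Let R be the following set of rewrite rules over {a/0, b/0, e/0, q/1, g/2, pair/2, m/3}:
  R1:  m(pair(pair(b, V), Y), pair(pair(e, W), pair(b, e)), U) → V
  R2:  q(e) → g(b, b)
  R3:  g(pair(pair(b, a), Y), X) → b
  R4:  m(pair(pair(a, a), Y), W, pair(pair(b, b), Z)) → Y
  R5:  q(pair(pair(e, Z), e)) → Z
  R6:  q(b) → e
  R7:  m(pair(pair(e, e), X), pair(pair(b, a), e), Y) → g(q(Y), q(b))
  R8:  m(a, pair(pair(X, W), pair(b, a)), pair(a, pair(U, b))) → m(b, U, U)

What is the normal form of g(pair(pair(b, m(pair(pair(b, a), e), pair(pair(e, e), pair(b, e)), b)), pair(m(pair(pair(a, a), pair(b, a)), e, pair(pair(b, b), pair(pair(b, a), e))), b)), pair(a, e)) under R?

b

1. g(pair(pair(b, m(pair(pair(b, a), e), pair(pair(e, e), pair(b, e)), b)), pair(m(pair(pair(a, a), pair(b, a)), e, pair(pair(b, b), pair(pair(b, a), e))), b)), pair(a, e))  →  g(pair(pair(b, a), pair(m(pair(pair(a, a), pair(b, a)), e, pair(pair(b, b), pair(pair(b, a), e))), b)), pair(a, e))   [R1 at 1.1.2]
2. g(pair(pair(b, a), pair(m(pair(pair(a, a), pair(b, a)), e, pair(pair(b, b), pair(pair(b, a), e))), b)), pair(a, e))  →  b   [R3 at ε]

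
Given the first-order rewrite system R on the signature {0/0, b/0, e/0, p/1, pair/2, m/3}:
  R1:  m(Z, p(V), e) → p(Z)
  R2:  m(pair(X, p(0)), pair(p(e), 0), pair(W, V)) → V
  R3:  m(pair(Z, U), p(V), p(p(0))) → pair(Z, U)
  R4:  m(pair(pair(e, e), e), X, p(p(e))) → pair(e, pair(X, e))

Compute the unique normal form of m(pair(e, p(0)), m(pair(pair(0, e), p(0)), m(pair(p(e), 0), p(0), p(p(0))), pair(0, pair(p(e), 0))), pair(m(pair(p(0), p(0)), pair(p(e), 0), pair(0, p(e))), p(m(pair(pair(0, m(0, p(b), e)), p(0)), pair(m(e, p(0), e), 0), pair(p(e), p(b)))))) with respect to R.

1. m(pair(e, p(0)), m(pair(pair(0, e), p(0)), m(pair(p(e), 0), p(0), p(p(0))), pair(0, pair(p(e), 0))), pair(m(pair(p(0), p(0)), pair(p(e), 0), pair(0, p(e))), p(m(pair(pair(0, m(0, p(b), e)), p(0)), pair(m(e, p(0), e), 0), pair(p(e), p(b))))))  →  m(pair(e, p(0)), m(pair(pair(0, e), p(0)), pair(p(e), 0), pair(0, pair(p(e), 0))), pair(m(pair(p(0), p(0)), pair(p(e), 0), pair(0, p(e))), p(m(pair(pair(0, m(0, p(b), e)), p(0)), pair(m(e, p(0), e), 0), pair(p(e), p(b))))))   [R3 at 2.2]
2. m(pair(e, p(0)), m(pair(pair(0, e), p(0)), pair(p(e), 0), pair(0, pair(p(e), 0))), pair(m(pair(p(0), p(0)), pair(p(e), 0), pair(0, p(e))), p(m(pair(pair(0, m(0, p(b), e)), p(0)), pair(m(e, p(0), e), 0), pair(p(e), p(b))))))  →  m(pair(e, p(0)), pair(p(e), 0), pair(m(pair(p(0), p(0)), pair(p(e), 0), pair(0, p(e))), p(m(pair(pair(0, m(0, p(b), e)), p(0)), pair(m(e, p(0), e), 0), pair(p(e), p(b))))))   [R2 at 2]
3. m(pair(e, p(0)), pair(p(e), 0), pair(m(pair(p(0), p(0)), pair(p(e), 0), pair(0, p(e))), p(m(pair(pair(0, m(0, p(b), e)), p(0)), pair(m(e, p(0), e), 0), pair(p(e), p(b))))))  →  p(m(pair(pair(0, m(0, p(b), e)), p(0)), pair(m(e, p(0), e), 0), pair(p(e), p(b))))   [R2 at ε]
4. p(m(pair(pair(0, m(0, p(b), e)), p(0)), pair(m(e, p(0), e), 0), pair(p(e), p(b))))  →  p(m(pair(pair(0, p(0)), p(0)), pair(m(e, p(0), e), 0), pair(p(e), p(b))))   [R1 at 1.1.1.2]
5. p(m(pair(pair(0, p(0)), p(0)), pair(m(e, p(0), e), 0), pair(p(e), p(b))))  →  p(m(pair(pair(0, p(0)), p(0)), pair(p(e), 0), pair(p(e), p(b))))   [R1 at 1.2.1]
6. p(m(pair(pair(0, p(0)), p(0)), pair(p(e), 0), pair(p(e), p(b))))  →  p(p(b))   [R2 at 1]

p(p(b))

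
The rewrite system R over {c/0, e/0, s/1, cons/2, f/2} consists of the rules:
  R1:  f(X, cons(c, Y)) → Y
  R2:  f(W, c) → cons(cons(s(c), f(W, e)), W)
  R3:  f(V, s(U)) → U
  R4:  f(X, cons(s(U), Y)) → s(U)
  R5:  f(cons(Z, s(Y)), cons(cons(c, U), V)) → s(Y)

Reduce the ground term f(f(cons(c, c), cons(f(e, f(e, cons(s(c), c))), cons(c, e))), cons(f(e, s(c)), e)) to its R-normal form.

e

1. f(f(cons(c, c), cons(f(e, f(e, cons(s(c), c))), cons(c, e))), cons(f(e, s(c)), e))  →  f(f(cons(c, c), cons(f(e, s(c)), cons(c, e))), cons(f(e, s(c)), e))   [R4 at 1.2.1.2]
2. f(f(cons(c, c), cons(f(e, s(c)), cons(c, e))), cons(f(e, s(c)), e))  →  f(f(cons(c, c), cons(c, cons(c, e))), cons(f(e, s(c)), e))   [R3 at 1.2.1]
3. f(f(cons(c, c), cons(c, cons(c, e))), cons(f(e, s(c)), e))  →  f(cons(c, e), cons(f(e, s(c)), e))   [R1 at 1]
4. f(cons(c, e), cons(f(e, s(c)), e))  →  f(cons(c, e), cons(c, e))   [R3 at 2.1]
5. f(cons(c, e), cons(c, e))  →  e   [R1 at ε]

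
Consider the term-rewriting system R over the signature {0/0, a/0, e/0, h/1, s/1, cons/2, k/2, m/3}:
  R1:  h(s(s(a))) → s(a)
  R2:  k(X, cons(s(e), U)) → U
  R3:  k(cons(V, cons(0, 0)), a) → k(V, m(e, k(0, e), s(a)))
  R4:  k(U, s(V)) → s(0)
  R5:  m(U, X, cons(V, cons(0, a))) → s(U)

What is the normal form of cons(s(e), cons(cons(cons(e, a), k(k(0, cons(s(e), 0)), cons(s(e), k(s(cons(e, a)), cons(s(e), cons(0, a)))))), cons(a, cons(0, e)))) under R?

cons(s(e), cons(cons(cons(e, a), cons(0, a)), cons(a, cons(0, e))))

1. cons(s(e), cons(cons(cons(e, a), k(k(0, cons(s(e), 0)), cons(s(e), k(s(cons(e, a)), cons(s(e), cons(0, a)))))), cons(a, cons(0, e))))  →  cons(s(e), cons(cons(cons(e, a), k(s(cons(e, a)), cons(s(e), cons(0, a)))), cons(a, cons(0, e))))   [R2 at 2.1.2]
2. cons(s(e), cons(cons(cons(e, a), k(s(cons(e, a)), cons(s(e), cons(0, a)))), cons(a, cons(0, e))))  →  cons(s(e), cons(cons(cons(e, a), cons(0, a)), cons(a, cons(0, e))))   [R2 at 2.1.2]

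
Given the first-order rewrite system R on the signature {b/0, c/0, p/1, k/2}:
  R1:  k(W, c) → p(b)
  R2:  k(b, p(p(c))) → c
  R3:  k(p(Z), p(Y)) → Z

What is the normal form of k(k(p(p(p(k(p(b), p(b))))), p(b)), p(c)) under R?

1. k(k(p(p(p(k(p(b), p(b))))), p(b)), p(c))  →  k(p(p(k(p(b), p(b)))), p(c))   [R3 at 1]
2. k(p(p(k(p(b), p(b)))), p(c))  →  p(k(p(b), p(b)))   [R3 at ε]
3. p(k(p(b), p(b)))  →  p(b)   [R3 at 1]

p(b)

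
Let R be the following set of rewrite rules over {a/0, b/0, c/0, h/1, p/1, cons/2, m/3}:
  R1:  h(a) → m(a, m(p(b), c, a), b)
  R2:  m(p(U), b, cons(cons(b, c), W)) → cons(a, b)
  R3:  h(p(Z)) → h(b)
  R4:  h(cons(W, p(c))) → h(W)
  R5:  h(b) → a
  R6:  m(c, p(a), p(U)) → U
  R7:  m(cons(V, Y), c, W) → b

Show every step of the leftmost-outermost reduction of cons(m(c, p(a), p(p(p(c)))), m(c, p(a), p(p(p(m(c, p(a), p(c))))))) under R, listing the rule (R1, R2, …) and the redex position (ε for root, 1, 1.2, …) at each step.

cons(p(p(c)), p(p(c)))

1. cons(m(c, p(a), p(p(p(c)))), m(c, p(a), p(p(p(m(c, p(a), p(c)))))))  →  cons(p(p(c)), m(c, p(a), p(p(p(m(c, p(a), p(c)))))))   [R6 at 1]
2. cons(p(p(c)), m(c, p(a), p(p(p(m(c, p(a), p(c)))))))  →  cons(p(p(c)), p(p(m(c, p(a), p(c)))))   [R6 at 2]
3. cons(p(p(c)), p(p(m(c, p(a), p(c)))))  →  cons(p(p(c)), p(p(c)))   [R6 at 2.1.1]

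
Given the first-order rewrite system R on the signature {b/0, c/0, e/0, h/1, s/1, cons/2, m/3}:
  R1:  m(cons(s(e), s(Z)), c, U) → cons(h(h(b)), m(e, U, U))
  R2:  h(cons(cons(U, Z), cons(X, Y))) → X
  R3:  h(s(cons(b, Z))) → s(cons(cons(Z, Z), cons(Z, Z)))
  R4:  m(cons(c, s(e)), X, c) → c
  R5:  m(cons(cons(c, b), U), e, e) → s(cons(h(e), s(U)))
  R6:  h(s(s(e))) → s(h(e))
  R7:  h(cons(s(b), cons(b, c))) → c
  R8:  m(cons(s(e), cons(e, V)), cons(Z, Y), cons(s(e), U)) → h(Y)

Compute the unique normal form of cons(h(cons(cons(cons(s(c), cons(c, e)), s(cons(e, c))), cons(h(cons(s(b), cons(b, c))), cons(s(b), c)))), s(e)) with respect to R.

cons(c, s(e))

1. cons(h(cons(cons(cons(s(c), cons(c, e)), s(cons(e, c))), cons(h(cons(s(b), cons(b, c))), cons(s(b), c)))), s(e))  →  cons(h(cons(s(b), cons(b, c))), s(e))   [R2 at 1]
2. cons(h(cons(s(b), cons(b, c))), s(e))  →  cons(c, s(e))   [R7 at 1]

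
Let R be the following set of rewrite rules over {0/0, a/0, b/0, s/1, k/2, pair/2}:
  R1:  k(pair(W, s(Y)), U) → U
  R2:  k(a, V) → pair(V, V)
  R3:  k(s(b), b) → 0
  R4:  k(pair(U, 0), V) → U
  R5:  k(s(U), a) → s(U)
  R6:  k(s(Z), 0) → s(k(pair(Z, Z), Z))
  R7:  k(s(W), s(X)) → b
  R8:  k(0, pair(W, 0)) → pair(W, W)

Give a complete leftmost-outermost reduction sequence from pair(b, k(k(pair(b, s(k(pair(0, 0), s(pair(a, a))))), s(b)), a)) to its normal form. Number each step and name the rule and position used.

pair(b, s(b))

1. pair(b, k(k(pair(b, s(k(pair(0, 0), s(pair(a, a))))), s(b)), a))  →  pair(b, k(s(b), a))   [R1 at 2.1]
2. pair(b, k(s(b), a))  →  pair(b, s(b))   [R5 at 2]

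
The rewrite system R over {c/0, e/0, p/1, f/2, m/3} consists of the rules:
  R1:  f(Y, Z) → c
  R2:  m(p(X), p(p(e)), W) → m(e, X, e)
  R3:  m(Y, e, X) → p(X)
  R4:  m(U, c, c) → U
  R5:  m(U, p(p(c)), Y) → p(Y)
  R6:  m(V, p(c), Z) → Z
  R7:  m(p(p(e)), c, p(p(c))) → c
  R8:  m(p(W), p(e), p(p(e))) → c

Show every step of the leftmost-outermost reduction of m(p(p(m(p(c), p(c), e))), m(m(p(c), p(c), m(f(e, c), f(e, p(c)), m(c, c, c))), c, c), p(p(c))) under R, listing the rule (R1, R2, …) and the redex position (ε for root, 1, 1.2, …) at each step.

1. m(p(p(m(p(c), p(c), e))), m(m(p(c), p(c), m(f(e, c), f(e, p(c)), m(c, c, c))), c, c), p(p(c)))  →  m(p(p(e)), m(m(p(c), p(c), m(f(e, c), f(e, p(c)), m(c, c, c))), c, c), p(p(c)))   [R6 at 1.1.1]
2. m(p(p(e)), m(m(p(c), p(c), m(f(e, c), f(e, p(c)), m(c, c, c))), c, c), p(p(c)))  →  m(p(p(e)), m(p(c), p(c), m(f(e, c), f(e, p(c)), m(c, c, c))), p(p(c)))   [R4 at 2]
3. m(p(p(e)), m(p(c), p(c), m(f(e, c), f(e, p(c)), m(c, c, c))), p(p(c)))  →  m(p(p(e)), m(f(e, c), f(e, p(c)), m(c, c, c)), p(p(c)))   [R6 at 2]
4. m(p(p(e)), m(f(e, c), f(e, p(c)), m(c, c, c)), p(p(c)))  →  m(p(p(e)), m(c, f(e, p(c)), m(c, c, c)), p(p(c)))   [R1 at 2.1]
5. m(p(p(e)), m(c, f(e, p(c)), m(c, c, c)), p(p(c)))  →  m(p(p(e)), m(c, c, m(c, c, c)), p(p(c)))   [R1 at 2.2]
6. m(p(p(e)), m(c, c, m(c, c, c)), p(p(c)))  →  m(p(p(e)), m(c, c, c), p(p(c)))   [R4 at 2.3]
7. m(p(p(e)), m(c, c, c), p(p(c)))  →  m(p(p(e)), c, p(p(c)))   [R4 at 2]
8. m(p(p(e)), c, p(p(c)))  →  c   [R7 at ε]

c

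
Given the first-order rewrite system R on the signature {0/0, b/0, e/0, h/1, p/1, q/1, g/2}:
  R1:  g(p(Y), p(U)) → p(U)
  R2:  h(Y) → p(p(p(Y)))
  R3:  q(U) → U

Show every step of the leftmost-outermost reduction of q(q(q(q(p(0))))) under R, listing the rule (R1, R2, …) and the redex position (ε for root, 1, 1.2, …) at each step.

1. q(q(q(q(p(0)))))  →  q(q(q(p(0))))   [R3 at ε]
2. q(q(q(p(0))))  →  q(q(p(0)))   [R3 at ε]
3. q(q(p(0)))  →  q(p(0))   [R3 at ε]
4. q(p(0))  →  p(0)   [R3 at ε]

p(0)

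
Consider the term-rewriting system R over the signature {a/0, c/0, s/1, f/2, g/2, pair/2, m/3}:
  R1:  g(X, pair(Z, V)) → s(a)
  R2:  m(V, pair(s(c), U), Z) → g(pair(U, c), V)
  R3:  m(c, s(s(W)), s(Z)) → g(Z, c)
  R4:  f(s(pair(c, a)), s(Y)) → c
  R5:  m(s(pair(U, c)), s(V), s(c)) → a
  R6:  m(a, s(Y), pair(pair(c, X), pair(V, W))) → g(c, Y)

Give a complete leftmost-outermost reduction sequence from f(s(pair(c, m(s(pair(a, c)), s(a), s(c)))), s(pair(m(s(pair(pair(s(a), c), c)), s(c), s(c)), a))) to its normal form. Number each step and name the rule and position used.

c

1. f(s(pair(c, m(s(pair(a, c)), s(a), s(c)))), s(pair(m(s(pair(pair(s(a), c), c)), s(c), s(c)), a)))  →  f(s(pair(c, a)), s(pair(m(s(pair(pair(s(a), c), c)), s(c), s(c)), a)))   [R5 at 1.1.2]
2. f(s(pair(c, a)), s(pair(m(s(pair(pair(s(a), c), c)), s(c), s(c)), a)))  →  c   [R4 at ε]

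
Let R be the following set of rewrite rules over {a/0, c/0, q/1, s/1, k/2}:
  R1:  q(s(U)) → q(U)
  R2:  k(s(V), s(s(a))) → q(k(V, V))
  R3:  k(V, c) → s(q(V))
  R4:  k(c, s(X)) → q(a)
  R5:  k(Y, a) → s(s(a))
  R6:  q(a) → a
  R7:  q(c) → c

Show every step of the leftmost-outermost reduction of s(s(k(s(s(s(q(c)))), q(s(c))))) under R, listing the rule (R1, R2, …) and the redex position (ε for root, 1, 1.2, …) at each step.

s(s(s(c)))

1. s(s(k(s(s(s(q(c)))), q(s(c)))))  →  s(s(k(s(s(s(c))), q(s(c)))))   [R7 at 1.1.1.1.1.1]
2. s(s(k(s(s(s(c))), q(s(c)))))  →  s(s(k(s(s(s(c))), q(c))))   [R1 at 1.1.2]
3. s(s(k(s(s(s(c))), q(c))))  →  s(s(k(s(s(s(c))), c)))   [R7 at 1.1.2]
4. s(s(k(s(s(s(c))), c)))  →  s(s(s(q(s(s(s(c)))))))   [R3 at 1.1]
5. s(s(s(q(s(s(s(c)))))))  →  s(s(s(q(s(s(c))))))   [R1 at 1.1.1]
6. s(s(s(q(s(s(c))))))  →  s(s(s(q(s(c)))))   [R1 at 1.1.1]
7. s(s(s(q(s(c)))))  →  s(s(s(q(c))))   [R1 at 1.1.1]
8. s(s(s(q(c))))  →  s(s(s(c)))   [R7 at 1.1.1]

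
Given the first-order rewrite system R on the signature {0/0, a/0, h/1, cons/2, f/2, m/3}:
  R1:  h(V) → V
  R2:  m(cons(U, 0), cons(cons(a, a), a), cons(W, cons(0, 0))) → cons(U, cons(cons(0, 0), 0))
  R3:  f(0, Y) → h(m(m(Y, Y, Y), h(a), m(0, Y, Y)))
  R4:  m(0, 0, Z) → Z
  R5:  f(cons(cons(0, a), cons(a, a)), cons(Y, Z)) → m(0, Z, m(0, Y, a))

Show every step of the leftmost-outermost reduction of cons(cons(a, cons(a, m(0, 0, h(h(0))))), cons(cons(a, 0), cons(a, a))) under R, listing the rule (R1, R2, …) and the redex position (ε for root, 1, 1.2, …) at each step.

1. cons(cons(a, cons(a, m(0, 0, h(h(0))))), cons(cons(a, 0), cons(a, a)))  →  cons(cons(a, cons(a, h(h(0)))), cons(cons(a, 0), cons(a, a)))   [R4 at 1.2.2]
2. cons(cons(a, cons(a, h(h(0)))), cons(cons(a, 0), cons(a, a)))  →  cons(cons(a, cons(a, h(0))), cons(cons(a, 0), cons(a, a)))   [R1 at 1.2.2]
3. cons(cons(a, cons(a, h(0))), cons(cons(a, 0), cons(a, a)))  →  cons(cons(a, cons(a, 0)), cons(cons(a, 0), cons(a, a)))   [R1 at 1.2.2]

cons(cons(a, cons(a, 0)), cons(cons(a, 0), cons(a, a)))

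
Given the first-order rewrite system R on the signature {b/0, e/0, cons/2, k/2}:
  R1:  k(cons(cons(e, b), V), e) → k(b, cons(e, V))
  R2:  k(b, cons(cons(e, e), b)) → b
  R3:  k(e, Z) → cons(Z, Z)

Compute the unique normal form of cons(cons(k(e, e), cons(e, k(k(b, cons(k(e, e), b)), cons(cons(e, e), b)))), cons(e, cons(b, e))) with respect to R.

1. cons(cons(k(e, e), cons(e, k(k(b, cons(k(e, e), b)), cons(cons(e, e), b)))), cons(e, cons(b, e)))  →  cons(cons(cons(e, e), cons(e, k(k(b, cons(k(e, e), b)), cons(cons(e, e), b)))), cons(e, cons(b, e)))   [R3 at 1.1]
2. cons(cons(cons(e, e), cons(e, k(k(b, cons(k(e, e), b)), cons(cons(e, e), b)))), cons(e, cons(b, e)))  →  cons(cons(cons(e, e), cons(e, k(k(b, cons(cons(e, e), b)), cons(cons(e, e), b)))), cons(e, cons(b, e)))   [R3 at 1.2.2.1.2.1]
3. cons(cons(cons(e, e), cons(e, k(k(b, cons(cons(e, e), b)), cons(cons(e, e), b)))), cons(e, cons(b, e)))  →  cons(cons(cons(e, e), cons(e, k(b, cons(cons(e, e), b)))), cons(e, cons(b, e)))   [R2 at 1.2.2.1]
4. cons(cons(cons(e, e), cons(e, k(b, cons(cons(e, e), b)))), cons(e, cons(b, e)))  →  cons(cons(cons(e, e), cons(e, b)), cons(e, cons(b, e)))   [R2 at 1.2.2]

cons(cons(cons(e, e), cons(e, b)), cons(e, cons(b, e)))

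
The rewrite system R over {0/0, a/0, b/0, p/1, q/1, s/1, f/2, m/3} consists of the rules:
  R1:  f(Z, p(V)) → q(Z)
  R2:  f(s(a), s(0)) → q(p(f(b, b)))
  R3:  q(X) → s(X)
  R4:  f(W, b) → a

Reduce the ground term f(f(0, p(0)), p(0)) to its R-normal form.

1. f(f(0, p(0)), p(0))  →  q(f(0, p(0)))   [R1 at ε]
2. q(f(0, p(0)))  →  s(f(0, p(0)))   [R3 at ε]
3. s(f(0, p(0)))  →  s(q(0))   [R1 at 1]
4. s(q(0))  →  s(s(0))   [R3 at 1]

s(s(0))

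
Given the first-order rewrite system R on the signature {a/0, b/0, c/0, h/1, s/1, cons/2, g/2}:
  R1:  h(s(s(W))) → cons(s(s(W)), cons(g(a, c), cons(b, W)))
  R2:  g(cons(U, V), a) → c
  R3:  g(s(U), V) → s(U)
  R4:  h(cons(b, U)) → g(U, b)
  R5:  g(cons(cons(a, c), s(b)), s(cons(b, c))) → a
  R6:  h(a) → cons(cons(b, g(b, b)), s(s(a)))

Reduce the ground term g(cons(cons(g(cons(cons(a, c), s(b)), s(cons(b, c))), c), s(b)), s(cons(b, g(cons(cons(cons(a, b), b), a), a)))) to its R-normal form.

1. g(cons(cons(g(cons(cons(a, c), s(b)), s(cons(b, c))), c), s(b)), s(cons(b, g(cons(cons(cons(a, b), b), a), a))))  →  g(cons(cons(a, c), s(b)), s(cons(b, g(cons(cons(cons(a, b), b), a), a))))   [R5 at 1.1.1]
2. g(cons(cons(a, c), s(b)), s(cons(b, g(cons(cons(cons(a, b), b), a), a))))  →  g(cons(cons(a, c), s(b)), s(cons(b, c)))   [R2 at 2.1.2]
3. g(cons(cons(a, c), s(b)), s(cons(b, c)))  →  a   [R5 at ε]

a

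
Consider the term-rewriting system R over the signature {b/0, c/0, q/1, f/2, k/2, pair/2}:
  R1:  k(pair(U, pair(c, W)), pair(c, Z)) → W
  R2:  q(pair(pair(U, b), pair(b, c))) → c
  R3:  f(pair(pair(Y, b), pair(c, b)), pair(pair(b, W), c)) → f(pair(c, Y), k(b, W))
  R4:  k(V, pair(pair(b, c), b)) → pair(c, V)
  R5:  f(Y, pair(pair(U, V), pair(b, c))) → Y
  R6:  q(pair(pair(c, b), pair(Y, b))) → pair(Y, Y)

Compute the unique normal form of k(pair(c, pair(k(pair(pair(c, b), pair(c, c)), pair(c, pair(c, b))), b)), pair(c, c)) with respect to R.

1. k(pair(c, pair(k(pair(pair(c, b), pair(c, c)), pair(c, pair(c, b))), b)), pair(c, c))  →  k(pair(c, pair(c, b)), pair(c, c))   [R1 at 1.2.1]
2. k(pair(c, pair(c, b)), pair(c, c))  →  b   [R1 at ε]

b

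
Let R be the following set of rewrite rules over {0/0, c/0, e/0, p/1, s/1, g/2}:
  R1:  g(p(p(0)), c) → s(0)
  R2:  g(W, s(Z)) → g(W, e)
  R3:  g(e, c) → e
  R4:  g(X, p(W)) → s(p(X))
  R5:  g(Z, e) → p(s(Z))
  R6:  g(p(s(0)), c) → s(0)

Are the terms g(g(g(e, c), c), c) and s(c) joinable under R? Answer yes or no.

Reduce t₁ = g(g(g(e, c), c), c):
1. g(g(g(e, c), c), c)  →  g(g(e, c), c)   [R3 at 1.1]
2. g(g(e, c), c)  →  g(e, c)   [R3 at 1]
3. g(e, c)  →  e   [R3 at ε]

Reduce t₂ = s(c):

no — NF(t₁) = e, NF(t₂) = s(c)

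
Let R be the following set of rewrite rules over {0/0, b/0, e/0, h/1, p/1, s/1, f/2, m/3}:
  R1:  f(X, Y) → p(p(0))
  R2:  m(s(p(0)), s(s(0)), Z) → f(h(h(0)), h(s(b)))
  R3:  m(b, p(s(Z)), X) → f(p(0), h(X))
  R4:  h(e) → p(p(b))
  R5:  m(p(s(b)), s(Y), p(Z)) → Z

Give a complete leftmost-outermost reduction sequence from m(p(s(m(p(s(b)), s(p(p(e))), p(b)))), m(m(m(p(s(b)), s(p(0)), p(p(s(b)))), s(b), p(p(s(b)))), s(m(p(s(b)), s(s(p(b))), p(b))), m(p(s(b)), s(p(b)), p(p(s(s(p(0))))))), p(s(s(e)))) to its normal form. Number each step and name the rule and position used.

s(s(e))

1. m(p(s(m(p(s(b)), s(p(p(e))), p(b)))), m(m(m(p(s(b)), s(p(0)), p(p(s(b)))), s(b), p(p(s(b)))), s(m(p(s(b)), s(s(p(b))), p(b))), m(p(s(b)), s(p(b)), p(p(s(s(p(0))))))), p(s(s(e))))  →  m(p(s(b)), m(m(m(p(s(b)), s(p(0)), p(p(s(b)))), s(b), p(p(s(b)))), s(m(p(s(b)), s(s(p(b))), p(b))), m(p(s(b)), s(p(b)), p(p(s(s(p(0))))))), p(s(s(e))))   [R5 at 1.1.1]
2. m(p(s(b)), m(m(m(p(s(b)), s(p(0)), p(p(s(b)))), s(b), p(p(s(b)))), s(m(p(s(b)), s(s(p(b))), p(b))), m(p(s(b)), s(p(b)), p(p(s(s(p(0))))))), p(s(s(e))))  →  m(p(s(b)), m(m(p(s(b)), s(b), p(p(s(b)))), s(m(p(s(b)), s(s(p(b))), p(b))), m(p(s(b)), s(p(b)), p(p(s(s(p(0))))))), p(s(s(e))))   [R5 at 2.1.1]
3. m(p(s(b)), m(m(p(s(b)), s(b), p(p(s(b)))), s(m(p(s(b)), s(s(p(b))), p(b))), m(p(s(b)), s(p(b)), p(p(s(s(p(0))))))), p(s(s(e))))  →  m(p(s(b)), m(p(s(b)), s(m(p(s(b)), s(s(p(b))), p(b))), m(p(s(b)), s(p(b)), p(p(s(s(p(0))))))), p(s(s(e))))   [R5 at 2.1]
4. m(p(s(b)), m(p(s(b)), s(m(p(s(b)), s(s(p(b))), p(b))), m(p(s(b)), s(p(b)), p(p(s(s(p(0))))))), p(s(s(e))))  →  m(p(s(b)), m(p(s(b)), s(b), m(p(s(b)), s(p(b)), p(p(s(s(p(0))))))), p(s(s(e))))   [R5 at 2.2.1]
5. m(p(s(b)), m(p(s(b)), s(b), m(p(s(b)), s(p(b)), p(p(s(s(p(0))))))), p(s(s(e))))  →  m(p(s(b)), m(p(s(b)), s(b), p(s(s(p(0))))), p(s(s(e))))   [R5 at 2.3]
6. m(p(s(b)), m(p(s(b)), s(b), p(s(s(p(0))))), p(s(s(e))))  →  m(p(s(b)), s(s(p(0))), p(s(s(e))))   [R5 at 2]
7. m(p(s(b)), s(s(p(0))), p(s(s(e))))  →  s(s(e))   [R5 at ε]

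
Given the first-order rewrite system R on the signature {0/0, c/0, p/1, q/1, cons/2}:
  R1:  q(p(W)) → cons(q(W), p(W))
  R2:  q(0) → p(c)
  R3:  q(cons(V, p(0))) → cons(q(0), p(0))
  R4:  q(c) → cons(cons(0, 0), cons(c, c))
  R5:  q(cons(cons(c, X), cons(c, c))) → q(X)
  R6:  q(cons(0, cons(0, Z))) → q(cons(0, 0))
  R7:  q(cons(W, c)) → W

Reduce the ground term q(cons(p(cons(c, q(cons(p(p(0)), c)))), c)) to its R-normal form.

1. q(cons(p(cons(c, q(cons(p(p(0)), c)))), c))  →  p(cons(c, q(cons(p(p(0)), c))))   [R7 at ε]
2. p(cons(c, q(cons(p(p(0)), c))))  →  p(cons(c, p(p(0))))   [R7 at 1.2]

p(cons(c, p(p(0))))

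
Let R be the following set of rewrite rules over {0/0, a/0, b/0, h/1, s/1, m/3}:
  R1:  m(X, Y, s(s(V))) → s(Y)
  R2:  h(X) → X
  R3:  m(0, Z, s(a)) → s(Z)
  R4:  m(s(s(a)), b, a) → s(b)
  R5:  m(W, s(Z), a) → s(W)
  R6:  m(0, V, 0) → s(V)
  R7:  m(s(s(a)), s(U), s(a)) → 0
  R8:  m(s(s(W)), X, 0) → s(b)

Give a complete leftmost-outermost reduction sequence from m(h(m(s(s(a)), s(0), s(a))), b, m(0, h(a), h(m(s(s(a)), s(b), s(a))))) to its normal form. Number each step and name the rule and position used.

s(b)

1. m(h(m(s(s(a)), s(0), s(a))), b, m(0, h(a), h(m(s(s(a)), s(b), s(a)))))  →  m(m(s(s(a)), s(0), s(a)), b, m(0, h(a), h(m(s(s(a)), s(b), s(a)))))   [R2 at 1]
2. m(m(s(s(a)), s(0), s(a)), b, m(0, h(a), h(m(s(s(a)), s(b), s(a)))))  →  m(0, b, m(0, h(a), h(m(s(s(a)), s(b), s(a)))))   [R7 at 1]
3. m(0, b, m(0, h(a), h(m(s(s(a)), s(b), s(a)))))  →  m(0, b, m(0, a, h(m(s(s(a)), s(b), s(a)))))   [R2 at 3.2]
4. m(0, b, m(0, a, h(m(s(s(a)), s(b), s(a)))))  →  m(0, b, m(0, a, m(s(s(a)), s(b), s(a))))   [R2 at 3.3]
5. m(0, b, m(0, a, m(s(s(a)), s(b), s(a))))  →  m(0, b, m(0, a, 0))   [R7 at 3.3]
6. m(0, b, m(0, a, 0))  →  m(0, b, s(a))   [R6 at 3]
7. m(0, b, s(a))  →  s(b)   [R3 at ε]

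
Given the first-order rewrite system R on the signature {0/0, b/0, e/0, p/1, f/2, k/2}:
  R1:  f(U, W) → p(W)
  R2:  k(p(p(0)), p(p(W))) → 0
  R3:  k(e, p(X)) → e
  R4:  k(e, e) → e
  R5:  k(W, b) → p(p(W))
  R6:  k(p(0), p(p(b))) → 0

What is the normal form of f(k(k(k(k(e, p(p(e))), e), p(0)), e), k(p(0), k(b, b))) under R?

p(0)

1. f(k(k(k(k(e, p(p(e))), e), p(0)), e), k(p(0), k(b, b)))  →  p(k(p(0), k(b, b)))   [R1 at ε]
2. p(k(p(0), k(b, b)))  →  p(k(p(0), p(p(b))))   [R5 at 1.2]
3. p(k(p(0), p(p(b))))  →  p(0)   [R6 at 1]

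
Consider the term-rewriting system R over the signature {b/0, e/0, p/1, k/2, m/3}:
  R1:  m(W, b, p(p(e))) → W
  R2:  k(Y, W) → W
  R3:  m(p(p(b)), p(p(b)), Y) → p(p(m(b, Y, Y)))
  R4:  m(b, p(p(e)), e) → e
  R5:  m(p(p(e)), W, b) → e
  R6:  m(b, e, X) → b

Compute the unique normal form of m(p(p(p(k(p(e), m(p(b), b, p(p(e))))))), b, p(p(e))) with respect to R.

1. m(p(p(p(k(p(e), m(p(b), b, p(p(e))))))), b, p(p(e)))  →  p(p(p(k(p(e), m(p(b), b, p(p(e)))))))   [R1 at ε]
2. p(p(p(k(p(e), m(p(b), b, p(p(e)))))))  →  p(p(p(m(p(b), b, p(p(e))))))   [R2 at 1.1.1]
3. p(p(p(m(p(b), b, p(p(e))))))  →  p(p(p(p(b))))   [R1 at 1.1.1]

p(p(p(p(b))))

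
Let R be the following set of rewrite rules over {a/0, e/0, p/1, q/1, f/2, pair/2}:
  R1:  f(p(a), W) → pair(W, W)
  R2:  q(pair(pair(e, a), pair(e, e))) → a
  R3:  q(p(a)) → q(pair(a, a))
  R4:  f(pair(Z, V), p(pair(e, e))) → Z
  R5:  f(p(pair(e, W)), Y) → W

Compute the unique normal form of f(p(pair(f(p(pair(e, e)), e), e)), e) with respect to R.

e

1. f(p(pair(f(p(pair(e, e)), e), e)), e)  →  f(p(pair(e, e)), e)   [R5 at 1.1.1]
2. f(p(pair(e, e)), e)  →  e   [R5 at ε]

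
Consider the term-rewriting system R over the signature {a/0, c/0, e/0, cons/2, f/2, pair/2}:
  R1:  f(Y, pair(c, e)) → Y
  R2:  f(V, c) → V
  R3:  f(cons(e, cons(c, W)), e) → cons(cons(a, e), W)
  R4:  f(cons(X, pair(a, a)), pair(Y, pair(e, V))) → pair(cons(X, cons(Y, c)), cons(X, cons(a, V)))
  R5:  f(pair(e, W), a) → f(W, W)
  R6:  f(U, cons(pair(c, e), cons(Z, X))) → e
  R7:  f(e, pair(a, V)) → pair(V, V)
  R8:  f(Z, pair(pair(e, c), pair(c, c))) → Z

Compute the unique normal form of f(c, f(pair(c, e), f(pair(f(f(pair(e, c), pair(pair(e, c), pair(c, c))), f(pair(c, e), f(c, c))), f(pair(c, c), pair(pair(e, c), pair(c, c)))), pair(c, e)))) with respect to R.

c

1. f(c, f(pair(c, e), f(pair(f(f(pair(e, c), pair(pair(e, c), pair(c, c))), f(pair(c, e), f(c, c))), f(pair(c, c), pair(pair(e, c), pair(c, c)))), pair(c, e))))  →  f(c, f(pair(c, e), pair(f(f(pair(e, c), pair(pair(e, c), pair(c, c))), f(pair(c, e), f(c, c))), f(pair(c, c), pair(pair(e, c), pair(c, c))))))   [R1 at 2.2]
2. f(c, f(pair(c, e), pair(f(f(pair(e, c), pair(pair(e, c), pair(c, c))), f(pair(c, e), f(c, c))), f(pair(c, c), pair(pair(e, c), pair(c, c))))))  →  f(c, f(pair(c, e), pair(f(pair(e, c), f(pair(c, e), f(c, c))), f(pair(c, c), pair(pair(e, c), pair(c, c))))))   [R8 at 2.2.1.1]
3. f(c, f(pair(c, e), pair(f(pair(e, c), f(pair(c, e), f(c, c))), f(pair(c, c), pair(pair(e, c), pair(c, c))))))  →  f(c, f(pair(c, e), pair(f(pair(e, c), f(pair(c, e), c)), f(pair(c, c), pair(pair(e, c), pair(c, c))))))   [R2 at 2.2.1.2.2]
4. f(c, f(pair(c, e), pair(f(pair(e, c), f(pair(c, e), c)), f(pair(c, c), pair(pair(e, c), pair(c, c))))))  →  f(c, f(pair(c, e), pair(f(pair(e, c), pair(c, e)), f(pair(c, c), pair(pair(e, c), pair(c, c))))))   [R2 at 2.2.1.2]
5. f(c, f(pair(c, e), pair(f(pair(e, c), pair(c, e)), f(pair(c, c), pair(pair(e, c), pair(c, c))))))  →  f(c, f(pair(c, e), pair(pair(e, c), f(pair(c, c), pair(pair(e, c), pair(c, c))))))   [R1 at 2.2.1]
6. f(c, f(pair(c, e), pair(pair(e, c), f(pair(c, c), pair(pair(e, c), pair(c, c))))))  →  f(c, f(pair(c, e), pair(pair(e, c), pair(c, c))))   [R8 at 2.2.2]
7. f(c, f(pair(c, e), pair(pair(e, c), pair(c, c))))  →  f(c, pair(c, e))   [R8 at 2]
8. f(c, pair(c, e))  →  c   [R1 at ε]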